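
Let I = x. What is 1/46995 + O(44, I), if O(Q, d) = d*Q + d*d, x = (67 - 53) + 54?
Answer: 357913921/46995 ≈ 7616.0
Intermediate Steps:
x = 68 (x = 14 + 54 = 68)
I = 68
O(Q, d) = d² + Q*d (O(Q, d) = Q*d + d² = d² + Q*d)
1/46995 + O(44, I) = 1/46995 + 68*(44 + 68) = 1/46995 + 68*112 = 1/46995 + 7616 = 357913921/46995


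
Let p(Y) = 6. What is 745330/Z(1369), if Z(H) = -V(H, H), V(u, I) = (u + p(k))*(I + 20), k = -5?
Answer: -149066/381975 ≈ -0.39025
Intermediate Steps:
V(u, I) = (6 + u)*(20 + I) (V(u, I) = (u + 6)*(I + 20) = (6 + u)*(20 + I))
Z(H) = -120 - H² - 26*H (Z(H) = -(120 + 6*H + 20*H + H*H) = -(120 + 6*H + 20*H + H²) = -(120 + H² + 26*H) = -120 - H² - 26*H)
745330/Z(1369) = 745330/(-120 - 1*1369² - 26*1369) = 745330/(-120 - 1*1874161 - 35594) = 745330/(-120 - 1874161 - 35594) = 745330/(-1909875) = 745330*(-1/1909875) = -149066/381975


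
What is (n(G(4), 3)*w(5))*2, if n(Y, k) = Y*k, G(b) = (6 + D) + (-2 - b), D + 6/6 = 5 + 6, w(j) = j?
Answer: 300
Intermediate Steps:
D = 10 (D = -1 + (5 + 6) = -1 + 11 = 10)
G(b) = 14 - b (G(b) = (6 + 10) + (-2 - b) = 16 + (-2 - b) = 14 - b)
(n(G(4), 3)*w(5))*2 = (((14 - 1*4)*3)*5)*2 = (((14 - 4)*3)*5)*2 = ((10*3)*5)*2 = (30*5)*2 = 150*2 = 300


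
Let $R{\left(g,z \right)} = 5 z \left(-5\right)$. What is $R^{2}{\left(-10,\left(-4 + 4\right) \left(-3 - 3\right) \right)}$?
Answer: $0$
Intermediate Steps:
$R{\left(g,z \right)} = - 25 z$
$R^{2}{\left(-10,\left(-4 + 4\right) \left(-3 - 3\right) \right)} = \left(- 25 \left(-4 + 4\right) \left(-3 - 3\right)\right)^{2} = \left(- 25 \cdot 0 \left(-6\right)\right)^{2} = \left(\left(-25\right) 0\right)^{2} = 0^{2} = 0$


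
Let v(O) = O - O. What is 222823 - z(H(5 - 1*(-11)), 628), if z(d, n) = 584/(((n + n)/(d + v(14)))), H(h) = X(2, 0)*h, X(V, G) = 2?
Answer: 34980875/157 ≈ 2.2281e+5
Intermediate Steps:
v(O) = 0
H(h) = 2*h
z(d, n) = 292*d/n (z(d, n) = 584/(((n + n)/(d + 0))) = 584/(((2*n)/d)) = 584/((2*n/d)) = 584*(d/(2*n)) = 292*d/n)
222823 - z(H(5 - 1*(-11)), 628) = 222823 - 292*2*(5 - 1*(-11))/628 = 222823 - 292*2*(5 + 11)/628 = 222823 - 292*2*16/628 = 222823 - 292*32/628 = 222823 - 1*2336/157 = 222823 - 2336/157 = 34980875/157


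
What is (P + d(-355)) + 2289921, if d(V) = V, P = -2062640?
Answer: 226926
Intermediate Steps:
(P + d(-355)) + 2289921 = (-2062640 - 355) + 2289921 = -2062995 + 2289921 = 226926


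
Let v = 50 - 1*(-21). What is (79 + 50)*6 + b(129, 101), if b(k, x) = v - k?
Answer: 716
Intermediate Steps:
v = 71 (v = 50 + 21 = 71)
b(k, x) = 71 - k
(79 + 50)*6 + b(129, 101) = (79 + 50)*6 + (71 - 1*129) = 129*6 + (71 - 129) = 774 - 58 = 716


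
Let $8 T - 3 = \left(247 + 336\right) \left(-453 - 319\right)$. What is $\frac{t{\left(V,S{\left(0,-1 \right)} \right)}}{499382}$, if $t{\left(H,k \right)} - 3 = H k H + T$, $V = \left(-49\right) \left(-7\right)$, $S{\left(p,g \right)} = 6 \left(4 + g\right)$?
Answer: $\frac{16491407}{3995056} \approx 4.128$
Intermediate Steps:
$T = - \frac{450073}{8}$ ($T = \frac{3}{8} + \frac{\left(247 + 336\right) \left(-453 - 319\right)}{8} = \frac{3}{8} + \frac{583 \left(-772\right)}{8} = \frac{3}{8} + \frac{1}{8} \left(-450076\right) = \frac{3}{8} - \frac{112519}{2} = - \frac{450073}{8} \approx -56259.0$)
$S{\left(p,g \right)} = 24 + 6 g$
$V = 343$
$t{\left(H,k \right)} = - \frac{450049}{8} + k H^{2}$ ($t{\left(H,k \right)} = 3 + \left(H k H - \frac{450073}{8}\right) = 3 + \left(k H^{2} - \frac{450073}{8}\right) = 3 + \left(- \frac{450073}{8} + k H^{2}\right) = - \frac{450049}{8} + k H^{2}$)
$\frac{t{\left(V,S{\left(0,-1 \right)} \right)}}{499382} = \frac{- \frac{450049}{8} + \left(24 + 6 \left(-1\right)\right) 343^{2}}{499382} = \left(- \frac{450049}{8} + \left(24 - 6\right) 117649\right) \frac{1}{499382} = \left(- \frac{450049}{8} + 18 \cdot 117649\right) \frac{1}{499382} = \left(- \frac{450049}{8} + 2117682\right) \frac{1}{499382} = \frac{16491407}{8} \cdot \frac{1}{499382} = \frac{16491407}{3995056}$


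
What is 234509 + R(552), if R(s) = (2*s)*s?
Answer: 843917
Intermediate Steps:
R(s) = 2*s²
234509 + R(552) = 234509 + 2*552² = 234509 + 2*304704 = 234509 + 609408 = 843917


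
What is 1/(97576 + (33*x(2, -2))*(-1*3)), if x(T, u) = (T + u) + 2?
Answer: 1/97378 ≈ 1.0269e-5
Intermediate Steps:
x(T, u) = 2 + T + u
1/(97576 + (33*x(2, -2))*(-1*3)) = 1/(97576 + (33*(2 + 2 - 2))*(-1*3)) = 1/(97576 + (33*2)*(-3)) = 1/(97576 + 66*(-3)) = 1/(97576 - 198) = 1/97378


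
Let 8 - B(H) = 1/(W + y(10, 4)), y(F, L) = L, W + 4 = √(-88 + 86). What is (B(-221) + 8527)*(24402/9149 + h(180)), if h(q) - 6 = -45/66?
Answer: 1959729885/28754 + 229611*I*√2/57508 ≈ 68155.0 + 5.6465*I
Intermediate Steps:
W = -4 + I*√2 (W = -4 + √(-88 + 86) = -4 + √(-2) = -4 + I*√2 ≈ -4.0 + 1.4142*I)
h(q) = 117/22 (h(q) = 6 - 45/66 = 6 - 45*1/66 = 6 - 15/22 = 117/22)
B(H) = 8 + I*√2/2 (B(H) = 8 - 1/((-4 + I*√2) + 4) = 8 - 1/(I*√2) = 8 - (-1)*I*√2/2 = 8 + I*√2/2)
(B(-221) + 8527)*(24402/9149 + h(180)) = ((8 + I*√2/2) + 8527)*(24402/9149 + 117/22) = (8535 + I*√2/2)*(24402*(1/9149) + 117/22) = (8535 + I*√2/2)*(3486/1307 + 117/22) = (8535 + I*√2/2)*(229611/28754) = 1959729885/28754 + 229611*I*√2/57508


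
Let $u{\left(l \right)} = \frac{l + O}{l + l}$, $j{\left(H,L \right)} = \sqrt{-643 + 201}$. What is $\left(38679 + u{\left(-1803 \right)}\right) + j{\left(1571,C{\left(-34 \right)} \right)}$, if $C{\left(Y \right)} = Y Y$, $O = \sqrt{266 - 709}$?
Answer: $\frac{77359}{2} + i \sqrt{442} - \frac{i \sqrt{443}}{3606} \approx 38680.0 + 21.018 i$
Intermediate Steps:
$O = i \sqrt{443}$ ($O = \sqrt{-443} = i \sqrt{443} \approx 21.048 i$)
$C{\left(Y \right)} = Y^{2}$
$j{\left(H,L \right)} = i \sqrt{442}$ ($j{\left(H,L \right)} = \sqrt{-442} = i \sqrt{442}$)
$u{\left(l \right)} = \frac{l + i \sqrt{443}}{2 l}$ ($u{\left(l \right)} = \frac{l + i \sqrt{443}}{l + l} = \frac{l + i \sqrt{443}}{2 l}$)
$\left(38679 + u{\left(-1803 \right)}\right) + j{\left(1571,C{\left(-34 \right)} \right)} = \left(38679 + \frac{-1803 + i \sqrt{443}}{2 \left(-1803\right)}\right) + i \sqrt{442} = \left(38679 + \frac{1}{2} \left(- \frac{1}{1803}\right) \left(-1803 + i \sqrt{443}\right)\right) + i \sqrt{442} = \left(38679 + \left(\frac{1}{2} - \frac{i \sqrt{443}}{3606}\right)\right) + i \sqrt{442} = \left(\frac{77359}{2} - \frac{i \sqrt{443}}{3606}\right) + i \sqrt{442} = \frac{77359}{2} + i \sqrt{442} - \frac{i \sqrt{443}}{3606}$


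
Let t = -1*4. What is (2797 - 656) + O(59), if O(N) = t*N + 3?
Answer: 1908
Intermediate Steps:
t = -4
O(N) = 3 - 4*N (O(N) = -4*N + 3 = 3 - 4*N)
(2797 - 656) + O(59) = (2797 - 656) + (3 - 4*59) = 2141 + (3 - 236) = 2141 - 233 = 1908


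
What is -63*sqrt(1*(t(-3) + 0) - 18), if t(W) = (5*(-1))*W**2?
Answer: -189*I*sqrt(7) ≈ -500.05*I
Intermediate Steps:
t(W) = -5*W**2
-63*sqrt(1*(t(-3) + 0) - 18) = -63*sqrt(1*(-5*(-3)**2 + 0) - 18) = -63*sqrt(1*(-5*9 + 0) - 18) = -63*sqrt(1*(-45 + 0) - 18) = -63*sqrt(1*(-45) - 18) = -63*sqrt(-45 - 18) = -189*I*sqrt(7)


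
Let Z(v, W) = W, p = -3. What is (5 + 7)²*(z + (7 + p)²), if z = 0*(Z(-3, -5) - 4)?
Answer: 2304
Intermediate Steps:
z = 0 (z = 0*(-5 - 4) = 0*(-9) = 0)
(5 + 7)²*(z + (7 + p)²) = (5 + 7)²*(0 + (7 - 3)²) = 12²*(0 + 4²) = 144*(0 + 16) = 144*16 = 2304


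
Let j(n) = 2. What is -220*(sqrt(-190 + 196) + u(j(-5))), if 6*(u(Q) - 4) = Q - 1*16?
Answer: -1100/3 - 220*sqrt(6) ≈ -905.55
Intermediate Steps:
u(Q) = 4/3 + Q/6 (u(Q) = 4 + (Q - 1*16)/6 = 4 + (Q - 16)/6 = 4 + (-16 + Q)/6 = 4 + (-8/3 + Q/6) = 4/3 + Q/6)
-220*(sqrt(-190 + 196) + u(j(-5))) = -220*(sqrt(-190 + 196) + (4/3 + (1/6)*2)) = -220*(sqrt(6) + (4/3 + 1/3)) = -220*(sqrt(6) + 5/3) = -220*(5/3 + sqrt(6)) = -1100/3 - 220*sqrt(6)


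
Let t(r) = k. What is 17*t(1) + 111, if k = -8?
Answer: -25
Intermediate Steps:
t(r) = -8
17*t(1) + 111 = 17*(-8) + 111 = -136 + 111 = -25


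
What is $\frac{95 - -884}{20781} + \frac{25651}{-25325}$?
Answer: $- \frac{508260256}{526278825} \approx -0.96576$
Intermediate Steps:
$\frac{95 - -884}{20781} + \frac{25651}{-25325} = \left(95 + 884\right) \frac{1}{20781} + 25651 \left(- \frac{1}{25325}\right) = 979 \cdot \frac{1}{20781} - \frac{25651}{25325} = \frac{979}{20781} - \frac{25651}{25325} = - \frac{508260256}{526278825}$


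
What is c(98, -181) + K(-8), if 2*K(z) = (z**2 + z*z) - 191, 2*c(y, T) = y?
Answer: 35/2 ≈ 17.500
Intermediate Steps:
c(y, T) = y/2
K(z) = -191/2 + z**2 (K(z) = ((z**2 + z*z) - 191)/2 = ((z**2 + z**2) - 191)/2 = (2*z**2 - 191)/2 = (-191 + 2*z**2)/2 = -191/2 + z**2)
c(98, -181) + K(-8) = (1/2)*98 + (-191/2 + (-8)**2) = 49 + (-191/2 + 64) = 49 - 63/2 = 35/2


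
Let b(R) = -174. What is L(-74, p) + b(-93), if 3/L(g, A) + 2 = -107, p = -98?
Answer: -18969/109 ≈ -174.03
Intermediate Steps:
L(g, A) = -3/109 (L(g, A) = 3/(-2 - 107) = 3/(-109) = 3*(-1/109) = -3/109)
L(-74, p) + b(-93) = -3/109 - 174 = -18969/109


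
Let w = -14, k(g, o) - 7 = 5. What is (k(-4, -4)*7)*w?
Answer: -1176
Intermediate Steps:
k(g, o) = 12 (k(g, o) = 7 + 5 = 12)
(k(-4, -4)*7)*w = (12*7)*(-14) = 84*(-14) = -1176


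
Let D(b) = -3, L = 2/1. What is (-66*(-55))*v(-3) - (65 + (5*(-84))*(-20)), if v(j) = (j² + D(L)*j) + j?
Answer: 45985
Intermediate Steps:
L = 2 (L = 2*1 = 2)
v(j) = j² - 2*j (v(j) = (j² - 3*j) + j = j² - 2*j)
(-66*(-55))*v(-3) - (65 + (5*(-84))*(-20)) = (-66*(-55))*(-3*(-2 - 3)) - (65 + (5*(-84))*(-20)) = 3630*(-3*(-5)) - (65 - 420*(-20)) = 3630*15 - (65 + 8400) = 54450 - 1*8465 = 54450 - 8465 = 45985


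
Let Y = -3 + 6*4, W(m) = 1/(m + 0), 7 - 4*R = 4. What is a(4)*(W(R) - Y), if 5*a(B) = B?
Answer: -236/15 ≈ -15.733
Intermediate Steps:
a(B) = B/5
R = ¾ (R = 7/4 - ¼*4 = 7/4 - 1 = ¾ ≈ 0.75000)
W(m) = 1/m
Y = 21 (Y = -3 + 24 = 21)
a(4)*(W(R) - Y) = ((⅕)*4)*(1/(¾) - 1*21) = 4*(4/3 - 21)/5 = (⅘)*(-59/3) = -236/15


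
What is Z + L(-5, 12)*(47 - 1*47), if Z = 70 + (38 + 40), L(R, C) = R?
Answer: 148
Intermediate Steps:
Z = 148 (Z = 70 + 78 = 148)
Z + L(-5, 12)*(47 - 1*47) = 148 - 5*(47 - 1*47) = 148 - 5*(47 - 47) = 148 - 5*0 = 148 + 0 = 148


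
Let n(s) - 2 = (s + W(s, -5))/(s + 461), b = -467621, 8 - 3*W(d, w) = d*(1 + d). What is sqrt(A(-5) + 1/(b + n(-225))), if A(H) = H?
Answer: I*sqrt(548220118850984657)/331125319 ≈ 2.2361*I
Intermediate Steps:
W(d, w) = 8/3 - d*(1 + d)/3
n(s) = 2 + (8/3 - s**2/3 + 2*s/3)/(461 + s) (n(s) = 2 + (s + (8/3 - s/3 - s**2/3))/(s + 461) = 2 + (8/3 - s**2/3 + 2*s/3)/(461 + s))
sqrt(A(-5) + 1/(b + n(-225))) = sqrt(-5 + 1/(-467621 + (2774 - 1*(-225)**2 + 8*(-225))/(3*(461 - 225)))) = sqrt(-5 + 1/(-467621 + (1/3)*(2774 - 1*50625 - 1800)/236)) = sqrt(-5 + 1/(-467621 + (1/3)*(1/236)*(2774 - 50625 - 1800))) = sqrt(-5 + 1/(-467621 + (1/3)*(1/236)*(-49651))) = sqrt(-5 + 1/(-467621 - 49651/708)) = sqrt(-5 + 1/(-331125319/708)) = sqrt(-5 - 708/331125319) = sqrt(-1655627303/331125319) = I*sqrt(548220118850984657)/331125319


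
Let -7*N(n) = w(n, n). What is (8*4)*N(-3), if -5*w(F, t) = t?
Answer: -96/35 ≈ -2.7429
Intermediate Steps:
w(F, t) = -t/5
N(n) = n/35 (N(n) = -(-1)*n/35 = n/35)
(8*4)*N(-3) = (8*4)*((1/35)*(-3)) = 32*(-3/35) = -96/35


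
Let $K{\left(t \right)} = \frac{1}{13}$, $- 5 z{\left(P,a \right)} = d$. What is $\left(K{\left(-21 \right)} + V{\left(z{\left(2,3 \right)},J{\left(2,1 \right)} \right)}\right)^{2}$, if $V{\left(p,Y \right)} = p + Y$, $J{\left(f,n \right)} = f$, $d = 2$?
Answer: $\frac{11881}{4225} \approx 2.8121$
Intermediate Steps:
$z{\left(P,a \right)} = - \frac{2}{5}$ ($z{\left(P,a \right)} = \left(- \frac{1}{5}\right) 2 = - \frac{2}{5}$)
$K{\left(t \right)} = \frac{1}{13}$
$V{\left(p,Y \right)} = Y + p$
$\left(K{\left(-21 \right)} + V{\left(z{\left(2,3 \right)},J{\left(2,1 \right)} \right)}\right)^{2} = \left(\frac{1}{13} + \left(2 - \frac{2}{5}\right)\right)^{2} = \left(\frac{1}{13} + \frac{8}{5}\right)^{2} = \left(\frac{109}{65}\right)^{2} = \frac{11881}{4225}$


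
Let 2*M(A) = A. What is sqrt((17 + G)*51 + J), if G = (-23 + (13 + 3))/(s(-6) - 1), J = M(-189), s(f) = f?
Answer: 3*sqrt(366)/2 ≈ 28.697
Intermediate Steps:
M(A) = A/2
J = -189/2 (J = (1/2)*(-189) = -189/2 ≈ -94.500)
G = 1 (G = (-23 + (13 + 3))/(-6 - 1) = (-23 + 16)/(-7) = -7*(-1/7) = 1)
sqrt((17 + G)*51 + J) = sqrt((17 + 1)*51 - 189/2) = sqrt(18*51 - 189/2) = sqrt(918 - 189/2) = sqrt(1647/2) = 3*sqrt(366)/2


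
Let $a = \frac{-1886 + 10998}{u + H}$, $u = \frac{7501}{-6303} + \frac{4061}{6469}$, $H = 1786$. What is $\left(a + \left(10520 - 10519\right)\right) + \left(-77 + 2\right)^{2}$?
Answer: $\frac{51242779828825}{9099953452} \approx 5631.1$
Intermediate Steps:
$u = - \frac{22927486}{40774107}$ ($u = 7501 \left(- \frac{1}{6303}\right) + 4061 \cdot \frac{1}{6469} = - \frac{7501}{6303} + \frac{4061}{6469} = - \frac{22927486}{40774107} \approx -0.56231$)
$a = \frac{46441707873}{9099953452}$ ($a = \frac{-1886 + 10998}{- \frac{22927486}{40774107} + 1786} = \frac{9112}{\frac{72799627616}{40774107}} = 9112 \cdot \frac{40774107}{72799627616} = \frac{46441707873}{9099953452} \approx 5.1035$)
$\left(a + \left(10520 - 10519\right)\right) + \left(-77 + 2\right)^{2} = \left(\frac{46441707873}{9099953452} + \left(10520 - 10519\right)\right) + \left(-77 + 2\right)^{2} = \left(\frac{46441707873}{9099953452} + 1\right) + \left(-75\right)^{2} = \frac{55541661325}{9099953452} + 5625 = \frac{51242779828825}{9099953452}$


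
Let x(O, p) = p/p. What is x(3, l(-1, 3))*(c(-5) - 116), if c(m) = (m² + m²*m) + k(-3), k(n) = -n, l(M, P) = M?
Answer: -213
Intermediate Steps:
x(O, p) = 1
c(m) = 3 + m² + m³ (c(m) = (m² + m²*m) - 1*(-3) = (m² + m³) + 3 = 3 + m² + m³)
x(3, l(-1, 3))*(c(-5) - 116) = 1*((3 + (-5)² + (-5)³) - 116) = 1*((3 + 25 - 125) - 116) = 1*(-97 - 116) = 1*(-213) = -213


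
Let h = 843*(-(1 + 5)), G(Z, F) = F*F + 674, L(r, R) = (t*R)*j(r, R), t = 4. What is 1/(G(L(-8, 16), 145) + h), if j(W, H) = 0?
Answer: 1/16641 ≈ 6.0093e-5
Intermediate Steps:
L(r, R) = 0 (L(r, R) = (4*R)*0 = 0)
G(Z, F) = 674 + F**2 (G(Z, F) = F**2 + 674 = 674 + F**2)
h = -5058 (h = 843*(-1*6) = 843*(-6) = -5058)
1/(G(L(-8, 16), 145) + h) = 1/((674 + 145**2) - 5058) = 1/((674 + 21025) - 5058) = 1/(21699 - 5058) = 1/16641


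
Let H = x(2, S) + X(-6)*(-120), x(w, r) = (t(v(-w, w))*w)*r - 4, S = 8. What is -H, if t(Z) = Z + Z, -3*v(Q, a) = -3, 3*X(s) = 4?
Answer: 132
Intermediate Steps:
X(s) = 4/3 (X(s) = (⅓)*4 = 4/3)
v(Q, a) = 1 (v(Q, a) = -⅓*(-3) = 1)
t(Z) = 2*Z
x(w, r) = -4 + 2*r*w (x(w, r) = ((2*1)*w)*r - 4 = (2*w)*r - 4 = 2*r*w - 4 = -4 + 2*r*w)
H = -132 (H = (-4 + 2*8*2) + (4/3)*(-120) = (-4 + 32) - 160 = 28 - 160 = -132)
-H = -1*(-132) = 132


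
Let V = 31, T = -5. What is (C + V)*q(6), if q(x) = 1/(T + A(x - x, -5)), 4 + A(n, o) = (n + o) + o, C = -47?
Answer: 16/19 ≈ 0.84210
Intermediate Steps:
A(n, o) = -4 + n + 2*o (A(n, o) = -4 + ((n + o) + o) = -4 + (n + 2*o) = -4 + n + 2*o)
q(x) = -1/19 (q(x) = 1/(-5 + (-4 + (x - x) + 2*(-5))) = 1/(-5 + (-4 + 0 - 10)) = 1/(-5 - 14) = 1/(-19) = -1/19)
(C + V)*q(6) = (-47 + 31)*(-1/19) = -16*(-1/19) = 16/19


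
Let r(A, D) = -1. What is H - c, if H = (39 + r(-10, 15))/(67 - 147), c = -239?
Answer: 9541/40 ≈ 238.52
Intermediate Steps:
H = -19/40 (H = (39 - 1)/(67 - 147) = 38/(-80) = 38*(-1/80) = -19/40 ≈ -0.47500)
H - c = -19/40 - 1*(-239) = -19/40 + 239 = 9541/40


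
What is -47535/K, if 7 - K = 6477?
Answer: 9507/1294 ≈ 7.3470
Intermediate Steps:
K = -6470 (K = 7 - 1*6477 = 7 - 6477 = -6470)
-47535/K = -47535/(-6470) = -47535*(-1/6470) = 9507/1294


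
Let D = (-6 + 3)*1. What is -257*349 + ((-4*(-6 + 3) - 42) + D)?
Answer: -89726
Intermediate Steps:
D = -3 (D = -3*1 = -3)
-257*349 + ((-4*(-6 + 3) - 42) + D) = -257*349 + ((-4*(-6 + 3) - 42) - 3) = -89693 + ((-4*(-3) - 42) - 3) = -89693 + ((12 - 42) - 3) = -89693 + (-30 - 3) = -89693 - 33 = -89726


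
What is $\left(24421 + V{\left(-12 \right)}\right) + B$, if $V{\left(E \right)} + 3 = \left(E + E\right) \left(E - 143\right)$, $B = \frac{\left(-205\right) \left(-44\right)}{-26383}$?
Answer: $\frac{742355834}{26383} \approx 28138.0$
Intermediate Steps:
$B = - \frac{9020}{26383}$ ($B = 9020 \left(- \frac{1}{26383}\right) = - \frac{9020}{26383} \approx -0.34189$)
$V{\left(E \right)} = -3 + 2 E \left(-143 + E\right)$ ($V{\left(E \right)} = -3 + \left(E + E\right) \left(E - 143\right) = -3 + 2 E \left(-143 + E\right)$)
$\left(24421 + V{\left(-12 \right)}\right) + B = \left(24421 - \left(-3429 - 288\right)\right) - \frac{9020}{26383} = \left(24421 + \left(-3 + 3432 + 2 \cdot 144\right)\right) - \frac{9020}{26383} = \left(24421 + \left(-3 + 3432 + 288\right)\right) - \frac{9020}{26383} = \left(24421 + 3717\right) - \frac{9020}{26383} = 28138 - \frac{9020}{26383} = \frac{742355834}{26383}$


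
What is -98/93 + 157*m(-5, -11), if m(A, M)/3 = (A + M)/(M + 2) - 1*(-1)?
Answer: 121577/93 ≈ 1307.3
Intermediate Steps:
m(A, M) = 3 + 3*(A + M)/(2 + M) (m(A, M) = 3*((A + M)/(M + 2) - 1*(-1)) = 3*((A + M)/(2 + M) + 1) = 3*(1 + (A + M)/(2 + M)) = 3 + 3*(A + M)/(2 + M))
-98/93 + 157*m(-5, -11) = -98/93 + 157*(3*(2 - 5 + 2*(-11))/(2 - 11)) = -98*1/93 + 157*(3*(2 - 5 - 22)/(-9)) = -98/93 + 157*(3*(-⅑)*(-25)) = -98/93 + 157*(25/3) = -98/93 + 3925/3 = 121577/93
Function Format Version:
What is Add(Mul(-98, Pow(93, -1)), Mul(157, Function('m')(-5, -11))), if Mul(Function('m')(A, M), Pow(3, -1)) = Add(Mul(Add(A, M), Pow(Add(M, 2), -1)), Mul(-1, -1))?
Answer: Rational(121577, 93) ≈ 1307.3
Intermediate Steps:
Function('m')(A, M) = Add(3, Mul(3, Pow(Add(2, M), -1), Add(A, M))) (Function('m')(A, M) = Mul(3, Add(Mul(Add(A, M), Pow(Add(M, 2), -1)), Mul(-1, -1))) = Mul(3, Add(Mul(Add(A, M), Pow(Add(2, M), -1)), 1)) = Mul(3, Add(Mul(Pow(Add(2, M), -1), Add(A, M)), 1)) = Mul(3, Add(1, Mul(Pow(Add(2, M), -1), Add(A, M)))) = Add(3, Mul(3, Pow(Add(2, M), -1), Add(A, M))))
Add(Mul(-98, Pow(93, -1)), Mul(157, Function('m')(-5, -11))) = Add(Mul(-98, Pow(93, -1)), Mul(157, Mul(3, Pow(Add(2, -11), -1), Add(2, -5, Mul(2, -11))))) = Add(Mul(-98, Rational(1, 93)), Mul(157, Mul(3, Pow(-9, -1), Add(2, -5, -22)))) = Add(Rational(-98, 93), Mul(157, Mul(3, Rational(-1, 9), -25))) = Add(Rational(-98, 93), Mul(157, Rational(25, 3))) = Add(Rational(-98, 93), Rational(3925, 3)) = Rational(121577, 93)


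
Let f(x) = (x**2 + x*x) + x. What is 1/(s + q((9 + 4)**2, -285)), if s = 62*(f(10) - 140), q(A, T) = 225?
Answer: 1/4565 ≈ 0.00021906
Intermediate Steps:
f(x) = x + 2*x**2 (f(x) = (x**2 + x**2) + x = 2*x**2 + x = x + 2*x**2)
s = 4340 (s = 62*(10*(1 + 2*10) - 140) = 62*(10*(1 + 20) - 140) = 62*(10*21 - 140) = 62*(210 - 140) = 62*70 = 4340)
1/(s + q((9 + 4)**2, -285)) = 1/(4340 + 225) = 1/4565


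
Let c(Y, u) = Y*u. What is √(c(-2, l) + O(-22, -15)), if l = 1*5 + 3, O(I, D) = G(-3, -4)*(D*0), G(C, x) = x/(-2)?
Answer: 4*I ≈ 4.0*I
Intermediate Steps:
G(C, x) = -x/2 (G(C, x) = x*(-½) = -x/2)
O(I, D) = 0 (O(I, D) = (-½*(-4))*(D*0) = 2*0 = 0)
l = 8 (l = 5 + 3 = 8)
√(c(-2, l) + O(-22, -15)) = √(-2*8 + 0) = √(-16 + 0) = √(-16) = 4*I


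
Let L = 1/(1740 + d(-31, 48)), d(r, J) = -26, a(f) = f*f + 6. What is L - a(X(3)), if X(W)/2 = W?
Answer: -71987/1714 ≈ -41.999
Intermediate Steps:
X(W) = 2*W
a(f) = 6 + f**2 (a(f) = f**2 + 6 = 6 + f**2)
L = 1/1714 (L = 1/(1740 - 26) = 1/1714 ≈ 0.00058343)
L - a(X(3)) = 1/1714 - (6 + (2*3)**2) = 1/1714 - (6 + 6**2) = 1/1714 - (6 + 36) = 1/1714 - 1*42 = 1/1714 - 42 = -71987/1714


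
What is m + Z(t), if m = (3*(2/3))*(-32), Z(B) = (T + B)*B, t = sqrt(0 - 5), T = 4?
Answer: -69 + 4*I*sqrt(5) ≈ -69.0 + 8.9443*I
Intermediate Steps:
t = I*sqrt(5) (t = sqrt(-5) = I*sqrt(5) ≈ 2.2361*I)
Z(B) = B*(4 + B) (Z(B) = (4 + B)*B = B*(4 + B))
m = -64 (m = (3*(2*(1/3)))*(-32) = (3*(2/3))*(-32) = 2*(-32) = -64)
m + Z(t) = -64 + (I*sqrt(5))*(4 + I*sqrt(5)) = -64 + I*sqrt(5)*(4 + I*sqrt(5))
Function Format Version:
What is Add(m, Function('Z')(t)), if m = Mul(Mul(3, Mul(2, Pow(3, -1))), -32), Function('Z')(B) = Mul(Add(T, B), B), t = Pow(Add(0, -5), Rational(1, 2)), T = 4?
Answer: Add(-69, Mul(4, I, Pow(5, Rational(1, 2)))) ≈ Add(-69.000, Mul(8.9443, I))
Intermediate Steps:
t = Mul(I, Pow(5, Rational(1, 2))) (t = Pow(-5, Rational(1, 2)) = Mul(I, Pow(5, Rational(1, 2))) ≈ Mul(2.2361, I))
Function('Z')(B) = Mul(B, Add(4, B)) (Function('Z')(B) = Mul(Add(4, B), B) = Mul(B, Add(4, B)))
m = -64 (m = Mul(Mul(3, Mul(2, Rational(1, 3))), -32) = Mul(Mul(3, Rational(2, 3)), -32) = Mul(2, -32) = -64)
Add(m, Function('Z')(t)) = Add(-64, Mul(Mul(I, Pow(5, Rational(1, 2))), Add(4, Mul(I, Pow(5, Rational(1, 2)))))) = Add(-64, Mul(I, Pow(5, Rational(1, 2)), Add(4, Mul(I, Pow(5, Rational(1, 2))))))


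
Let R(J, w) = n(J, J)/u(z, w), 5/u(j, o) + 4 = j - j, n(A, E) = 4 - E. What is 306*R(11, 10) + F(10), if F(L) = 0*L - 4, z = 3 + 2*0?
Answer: 8548/5 ≈ 1709.6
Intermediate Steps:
z = 3 (z = 3 + 0 = 3)
F(L) = -4 (F(L) = 0 - 4 = -4)
u(j, o) = -5/4 (u(j, o) = 5/(-4 + (j - j)) = 5/(-4 + 0) = 5/(-4) = 5*(-1/4) = -5/4)
R(J, w) = -16/5 + 4*J/5 (R(J, w) = (4 - J)/(-5/4) = (4 - J)*(-4/5) = -16/5 + 4*J/5)
306*R(11, 10) + F(10) = 306*(-16/5 + (4/5)*11) - 4 = 306*(-16/5 + 44/5) - 4 = 306*(28/5) - 4 = 8568/5 - 4 = 8548/5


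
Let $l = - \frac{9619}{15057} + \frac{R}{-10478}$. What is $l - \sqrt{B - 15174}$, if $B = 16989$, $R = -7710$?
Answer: $\frac{7650794}{78883623} - 11 \sqrt{15} \approx -42.506$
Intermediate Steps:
$l = \frac{7650794}{78883623}$ ($l = - \frac{9619}{15057} - \frac{7710}{-10478} = \left(-9619\right) \frac{1}{15057} - - \frac{3855}{5239} = - \frac{9619}{15057} + \frac{3855}{5239} = \frac{7650794}{78883623} \approx 0.096988$)
$l - \sqrt{B - 15174} = \frac{7650794}{78883623} - \sqrt{16989 - 15174} = \frac{7650794}{78883623} - \sqrt{1815} = \frac{7650794}{78883623} - 11 \sqrt{15}$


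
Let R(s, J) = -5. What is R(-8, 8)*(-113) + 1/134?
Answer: 75711/134 ≈ 565.01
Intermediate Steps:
R(-8, 8)*(-113) + 1/134 = -5*(-113) + 1/134 = 565 + 1/134 = 75711/134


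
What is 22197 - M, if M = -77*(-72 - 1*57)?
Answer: 12264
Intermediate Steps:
M = 9933 (M = -77*(-72 - 57) = -77*(-129) = 9933)
22197 - M = 22197 - 1*9933 = 22197 - 9933 = 12264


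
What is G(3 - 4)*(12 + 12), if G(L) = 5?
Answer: 120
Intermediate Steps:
G(3 - 4)*(12 + 12) = 5*(12 + 12) = 5*24 = 120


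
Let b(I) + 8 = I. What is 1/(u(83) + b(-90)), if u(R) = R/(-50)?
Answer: -50/4983 ≈ -0.010034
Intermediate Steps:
u(R) = -R/50 (u(R) = R*(-1/50) = -R/50)
b(I) = -8 + I
1/(u(83) + b(-90)) = 1/(-1/50*83 + (-8 - 90)) = 1/(-83/50 - 98) = 1/(-4983/50) = -50/4983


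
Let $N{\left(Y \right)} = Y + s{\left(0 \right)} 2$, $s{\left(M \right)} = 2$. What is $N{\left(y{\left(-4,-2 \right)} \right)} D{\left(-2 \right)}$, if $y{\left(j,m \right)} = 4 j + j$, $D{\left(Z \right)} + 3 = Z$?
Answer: $80$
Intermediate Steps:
$D{\left(Z \right)} = -3 + Z$
$y{\left(j,m \right)} = 5 j$
$N{\left(Y \right)} = 4 + Y$ ($N{\left(Y \right)} = Y + 2 \cdot 2 = Y + 4 = 4 + Y$)
$N{\left(y{\left(-4,-2 \right)} \right)} D{\left(-2 \right)} = \left(4 + 5 \left(-4\right)\right) \left(-3 - 2\right) = \left(4 - 20\right) \left(-5\right) = \left(-16\right) \left(-5\right) = 80$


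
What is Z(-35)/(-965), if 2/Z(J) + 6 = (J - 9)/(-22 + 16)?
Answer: -3/1930 ≈ -0.0015544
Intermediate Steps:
Z(J) = 2/(-9/2 - J/6) (Z(J) = 2/(-6 + (J - 9)/(-22 + 16)) = 2/(-6 + (-9 + J)/(-6)) = 2/(-6 + (-9 + J)*(-⅙)) = 2/(-6 + (3/2 - J/6)) = 2/(-9/2 - J/6))
Z(-35)/(-965) = -12/(27 - 35)/(-965) = -12/(-8)*(-1/965) = -12*(-⅛)*(-1/965) = (3/2)*(-1/965) = -3/1930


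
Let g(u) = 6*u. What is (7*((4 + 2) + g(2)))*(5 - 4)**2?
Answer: 126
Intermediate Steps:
(7*((4 + 2) + g(2)))*(5 - 4)**2 = (7*((4 + 2) + 6*2))*(5 - 4)**2 = (7*(6 + 12))*1**2 = (7*18)*1 = 126*1 = 126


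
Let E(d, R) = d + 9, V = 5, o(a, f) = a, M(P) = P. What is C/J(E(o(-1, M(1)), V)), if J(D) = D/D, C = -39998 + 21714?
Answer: -18284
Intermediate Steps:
C = -18284
E(d, R) = 9 + d
J(D) = 1
C/J(E(o(-1, M(1)), V)) = -18284/1 = -18284*1 = -18284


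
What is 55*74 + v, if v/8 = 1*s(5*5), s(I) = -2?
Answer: 4054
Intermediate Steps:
v = -16 (v = 8*(1*(-2)) = 8*(-2) = -16)
55*74 + v = 55*74 - 16 = 4070 - 16 = 4054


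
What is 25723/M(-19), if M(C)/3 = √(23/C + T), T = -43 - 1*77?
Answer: -25723*I*√893/987 ≈ -778.81*I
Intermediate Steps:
T = -120 (T = -43 - 77 = -120)
M(C) = 3*√(-120 + 23/C) (M(C) = 3*√(23/C - 120) = 3*√(-120 + 23/C))
25723/M(-19) = 25723/((3*√(-120 + 23/(-19)))) = 25723/((3*√(-120 + 23*(-1/19)))) = 25723/((3*√(-120 - 23/19))) = 25723/((3*√(-2303/19))) = 25723/((3*(7*I*√893/19))) = 25723/((21*I*√893/19)) = 25723*(-I*√893/987) = -25723*I*√893/987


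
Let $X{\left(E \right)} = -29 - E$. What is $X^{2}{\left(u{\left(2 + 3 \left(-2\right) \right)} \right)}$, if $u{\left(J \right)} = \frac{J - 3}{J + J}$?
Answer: $\frac{57121}{64} \approx 892.52$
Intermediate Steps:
$u{\left(J \right)} = \frac{-3 + J}{2 J}$
$X^{2}{\left(u{\left(2 + 3 \left(-2\right) \right)} \right)} = \left(-29 - \frac{-3 + \left(2 + 3 \left(-2\right)\right)}{2 \left(2 + 3 \left(-2\right)\right)}\right)^{2} = \left(-29 - \frac{-3 + \left(2 - 6\right)}{2 \left(2 - 6\right)}\right)^{2} = \left(-29 - \frac{-3 - 4}{2 \left(-4\right)}\right)^{2} = \left(-29 - \frac{1}{2} \left(- \frac{1}{4}\right) \left(-7\right)\right)^{2} = \left(-29 - \frac{7}{8}\right)^{2} = \left(- \frac{239}{8}\right)^{2} = \frac{57121}{64}$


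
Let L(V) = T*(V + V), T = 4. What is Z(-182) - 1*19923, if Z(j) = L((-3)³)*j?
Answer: 19389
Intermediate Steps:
L(V) = 8*V (L(V) = 4*(V + V) = 4*(2*V) = 8*V)
Z(j) = -216*j (Z(j) = (8*(-3)³)*j = (8*(-27))*j = -216*j)
Z(-182) - 1*19923 = -216*(-182) - 1*19923 = 39312 - 19923 = 19389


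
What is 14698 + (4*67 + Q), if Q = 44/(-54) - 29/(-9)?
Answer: 404147/27 ≈ 14968.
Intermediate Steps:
Q = 65/27 (Q = 44*(-1/54) - 29*(-⅑) = -22/27 + 29/9 = 65/27 ≈ 2.4074)
14698 + (4*67 + Q) = 14698 + (4*67 + 65/27) = 14698 + (268 + 65/27) = 14698 + 7301/27 = 404147/27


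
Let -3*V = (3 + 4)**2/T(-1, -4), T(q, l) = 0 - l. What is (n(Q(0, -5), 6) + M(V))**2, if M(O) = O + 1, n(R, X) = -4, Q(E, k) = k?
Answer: 7225/144 ≈ 50.174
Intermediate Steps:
T(q, l) = -l
V = -49/12 (V = -(3 + 4)**2/(3*((-1*(-4)))) = -7**2/(3*4) = -49/(3*4) = -1/3*49/4 = -49/12 ≈ -4.0833)
M(O) = 1 + O
(n(Q(0, -5), 6) + M(V))**2 = (-4 + (1 - 49/12))**2 = (-4 - 37/12)**2 = (-85/12)**2 = 7225/144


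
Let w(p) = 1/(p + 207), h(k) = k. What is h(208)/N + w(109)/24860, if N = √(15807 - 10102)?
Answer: 1/7855760 + 208*√5705/5705 ≈ 2.7538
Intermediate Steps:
N = √5705 ≈ 75.531
w(p) = 1/(207 + p)
h(208)/N + w(109)/24860 = 208/(√5705) + 1/((207 + 109)*24860) = 208*(√5705/5705) + (1/24860)/316 = 208*√5705/5705 + (1/316)*(1/24860) = 208*√5705/5705 + 1/7855760 = 1/7855760 + 208*√5705/5705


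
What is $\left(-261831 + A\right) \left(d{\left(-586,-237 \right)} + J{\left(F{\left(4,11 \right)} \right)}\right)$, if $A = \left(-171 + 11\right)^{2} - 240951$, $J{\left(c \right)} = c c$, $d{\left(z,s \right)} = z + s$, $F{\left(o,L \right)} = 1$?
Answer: $392243604$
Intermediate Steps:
$d{\left(z,s \right)} = s + z$
$J{\left(c \right)} = c^{2}$
$A = -215351$ ($A = \left(-160\right)^{2} - 240951 = 25600 - 240951 = -215351$)
$\left(-261831 + A\right) \left(d{\left(-586,-237 \right)} + J{\left(F{\left(4,11 \right)} \right)}\right) = \left(-261831 - 215351\right) \left(\left(-237 - 586\right) + 1^{2}\right) = - 477182 \left(-823 + 1\right) = \left(-477182\right) \left(-822\right) = 392243604$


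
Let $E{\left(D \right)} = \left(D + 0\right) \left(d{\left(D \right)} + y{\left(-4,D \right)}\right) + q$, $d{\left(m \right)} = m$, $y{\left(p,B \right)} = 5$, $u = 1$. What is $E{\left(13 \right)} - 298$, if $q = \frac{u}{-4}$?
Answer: $- \frac{257}{4} \approx -64.25$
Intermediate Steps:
$q = - \frac{1}{4}$ ($q = 1 \frac{1}{-4} = 1 \left(- \frac{1}{4}\right) = - \frac{1}{4} \approx -0.25$)
$E{\left(D \right)} = - \frac{1}{4} + D \left(5 + D\right)$ ($E{\left(D \right)} = \left(D + 0\right) \left(D + 5\right) - \frac{1}{4} = D \left(5 + D\right) - \frac{1}{4} = - \frac{1}{4} + D \left(5 + D\right)$)
$E{\left(13 \right)} - 298 = \left(- \frac{1}{4} + 13^{2} + 5 \cdot 13\right) - 298 = \left(- \frac{1}{4} + 169 + 65\right) - 298 = \frac{935}{4} - 298 = - \frac{257}{4}$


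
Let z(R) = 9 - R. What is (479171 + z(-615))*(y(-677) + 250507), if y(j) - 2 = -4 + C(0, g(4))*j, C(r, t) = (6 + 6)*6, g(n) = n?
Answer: 96803918995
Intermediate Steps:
C(r, t) = 72 (C(r, t) = 12*6 = 72)
y(j) = -2 + 72*j (y(j) = 2 + (-4 + 72*j) = -2 + 72*j)
(479171 + z(-615))*(y(-677) + 250507) = (479171 + (9 - 1*(-615)))*((-2 + 72*(-677)) + 250507) = (479171 + (9 + 615))*((-2 - 48744) + 250507) = (479171 + 624)*(-48746 + 250507) = 479795*201761 = 96803918995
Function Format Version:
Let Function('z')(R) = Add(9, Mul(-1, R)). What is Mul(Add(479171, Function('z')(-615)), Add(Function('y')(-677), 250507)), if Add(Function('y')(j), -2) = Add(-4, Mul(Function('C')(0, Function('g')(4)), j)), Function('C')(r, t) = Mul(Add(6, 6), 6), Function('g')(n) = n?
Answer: 96803918995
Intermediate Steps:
Function('C')(r, t) = 72 (Function('C')(r, t) = Mul(12, 6) = 72)
Function('y')(j) = Add(-2, Mul(72, j)) (Function('y')(j) = Add(2, Add(-4, Mul(72, j))) = Add(-2, Mul(72, j)))
Mul(Add(479171, Function('z')(-615)), Add(Function('y')(-677), 250507)) = Mul(Add(479171, Add(9, Mul(-1, -615))), Add(Add(-2, Mul(72, -677)), 250507)) = Mul(Add(479171, Add(9, 615)), Add(Add(-2, -48744), 250507)) = Mul(Add(479171, 624), Add(-48746, 250507)) = Mul(479795, 201761) = 96803918995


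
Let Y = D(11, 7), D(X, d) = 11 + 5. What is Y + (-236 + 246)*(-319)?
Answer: -3174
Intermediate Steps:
D(X, d) = 16
Y = 16
Y + (-236 + 246)*(-319) = 16 + (-236 + 246)*(-319) = 16 + 10*(-319) = 16 - 3190 = -3174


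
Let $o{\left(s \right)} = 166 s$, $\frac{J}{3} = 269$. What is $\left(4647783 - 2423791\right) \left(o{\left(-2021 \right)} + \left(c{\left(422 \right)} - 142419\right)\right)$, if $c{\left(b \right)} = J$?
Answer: $-1061062135216$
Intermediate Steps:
$J = 807$ ($J = 3 \cdot 269 = 807$)
$c{\left(b \right)} = 807$
$\left(4647783 - 2423791\right) \left(o{\left(-2021 \right)} + \left(c{\left(422 \right)} - 142419\right)\right) = \left(4647783 - 2423791\right) \left(166 \left(-2021\right) + \left(807 - 142419\right)\right) = 2223992 \left(-335486 + \left(807 - 142419\right)\right) = 2223992 \left(-335486 - 141612\right) = 2223992 \left(-477098\right) = -1061062135216$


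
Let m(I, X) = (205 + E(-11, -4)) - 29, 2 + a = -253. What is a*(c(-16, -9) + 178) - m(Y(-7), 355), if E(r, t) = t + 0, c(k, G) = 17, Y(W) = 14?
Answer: -49897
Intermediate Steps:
a = -255 (a = -2 - 253 = -255)
E(r, t) = t
m(I, X) = 172 (m(I, X) = (205 - 4) - 29 = 201 - 29 = 172)
a*(c(-16, -9) + 178) - m(Y(-7), 355) = -255*(17 + 178) - 1*172 = -255*195 - 172 = -49725 - 172 = -49897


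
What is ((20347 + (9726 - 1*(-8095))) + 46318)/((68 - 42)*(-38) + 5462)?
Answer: 42243/2237 ≈ 18.884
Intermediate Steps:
((20347 + (9726 - 1*(-8095))) + 46318)/((68 - 42)*(-38) + 5462) = ((20347 + (9726 + 8095)) + 46318)/(26*(-38) + 5462) = ((20347 + 17821) + 46318)/(-988 + 5462) = (38168 + 46318)/4474 = 84486*(1/4474) = 42243/2237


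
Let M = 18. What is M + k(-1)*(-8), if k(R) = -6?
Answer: 66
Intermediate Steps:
M + k(-1)*(-8) = 18 - 6*(-8) = 18 + 48 = 66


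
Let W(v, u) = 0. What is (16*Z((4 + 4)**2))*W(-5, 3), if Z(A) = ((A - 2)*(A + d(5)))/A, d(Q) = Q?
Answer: 0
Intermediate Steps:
Z(A) = (-2 + A)*(5 + A)/A (Z(A) = ((A - 2)*(A + 5))/A = ((-2 + A)*(5 + A))/A = (-2 + A)*(5 + A)/A)
(16*Z((4 + 4)**2))*W(-5, 3) = (16*(3 + (4 + 4)**2 - 10/(4 + 4)**2))*0 = (16*(3 + 8**2 - 10/(8**2)))*0 = (16*(3 + 64 - 10/64))*0 = (16*(3 + 64 - 10*1/64))*0 = (16*(3 + 64 - 5/32))*0 = (16*(2139/32))*0 = (2139/2)*0 = 0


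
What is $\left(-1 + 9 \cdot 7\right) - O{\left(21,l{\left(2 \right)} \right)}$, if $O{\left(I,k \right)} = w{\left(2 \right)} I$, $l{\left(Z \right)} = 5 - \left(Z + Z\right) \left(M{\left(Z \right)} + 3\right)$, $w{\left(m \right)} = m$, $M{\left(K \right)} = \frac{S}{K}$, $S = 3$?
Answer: $20$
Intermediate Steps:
$M{\left(K \right)} = \frac{3}{K}$
$l{\left(Z \right)} = 5 - 2 Z \left(3 + \frac{3}{Z}\right)$ ($l{\left(Z \right)} = 5 - \left(Z + Z\right) \left(\frac{3}{Z} + 3\right) = 5 - 2 Z \left(3 + \frac{3}{Z}\right)$)
$O{\left(I,k \right)} = 2 I$
$\left(-1 + 9 \cdot 7\right) - O{\left(21,l{\left(2 \right)} \right)} = \left(-1 + 9 \cdot 7\right) - 2 \cdot 21 = \left(-1 + 63\right) - 42 = 62 - 42 = 20$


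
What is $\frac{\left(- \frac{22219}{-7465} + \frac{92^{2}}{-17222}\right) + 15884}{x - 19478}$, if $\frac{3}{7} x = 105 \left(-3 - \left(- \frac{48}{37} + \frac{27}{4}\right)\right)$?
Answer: $- \frac{151137743055172}{205007838921485} \approx -0.73723$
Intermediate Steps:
$x = - \frac{306495}{148}$ ($x = \frac{7 \cdot 105 \left(-3 - \left(- \frac{48}{37} + \frac{27}{4}\right)\right)}{3} = \frac{7 \cdot 105 \left(-3 - \frac{807}{148}\right)}{3} = \frac{7 \cdot 105 \left(- \frac{1251}{148}\right)}{3} = \frac{7}{3} \left(- \frac{131355}{148}\right) = - \frac{306495}{148} \approx -2070.9$)
$\frac{\left(- \frac{22219}{-7465} + \frac{92^{2}}{-17222}\right) + 15884}{x - 19478} = \frac{\left(- \frac{22219}{-7465} + \frac{92^{2}}{-17222}\right) + 15884}{- \frac{306495}{148} - 19478} = \frac{\left(\left(-22219\right) \left(- \frac{1}{7465}\right) + 8464 \left(- \frac{1}{17222}\right)\right) + 15884}{- \frac{3189239}{148}} = \left(\left(\frac{22219}{7465} - \frac{4232}{8611}\right) + 15884\right) \left(- \frac{148}{3189239}\right) = \left(\frac{159735929}{64281115} + 15884\right) \left(- \frac{148}{3189239}\right) = \frac{1021200966589}{64281115} \left(- \frac{148}{3189239}\right) = - \frac{151137743055172}{205007838921485}$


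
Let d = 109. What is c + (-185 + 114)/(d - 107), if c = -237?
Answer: -545/2 ≈ -272.50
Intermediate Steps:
c + (-185 + 114)/(d - 107) = -237 + (-185 + 114)/(109 - 107) = -237 - 71/2 = -545/2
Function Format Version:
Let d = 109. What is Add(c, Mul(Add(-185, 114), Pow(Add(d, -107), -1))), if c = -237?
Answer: Rational(-545, 2) ≈ -272.50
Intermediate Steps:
Add(c, Mul(Add(-185, 114), Pow(Add(d, -107), -1))) = Add(-237, Mul(Add(-185, 114), Pow(Add(109, -107), -1))) = Add(-237, Mul(-71, Pow(2, -1))) = Add(-237, Mul(-71, Rational(1, 2))) = Add(-237, Rational(-71, 2)) = Rational(-545, 2)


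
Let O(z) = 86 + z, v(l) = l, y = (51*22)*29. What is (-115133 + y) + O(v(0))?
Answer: -82509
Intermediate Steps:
y = 32538 (y = 1122*29 = 32538)
(-115133 + y) + O(v(0)) = (-115133 + 32538) + (86 + 0) = -82595 + 86 = -82509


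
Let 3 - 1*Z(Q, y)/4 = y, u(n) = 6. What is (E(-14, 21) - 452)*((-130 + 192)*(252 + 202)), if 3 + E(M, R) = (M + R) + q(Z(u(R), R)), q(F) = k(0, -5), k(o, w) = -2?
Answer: -12666600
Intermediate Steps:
Z(Q, y) = 12 - 4*y
q(F) = -2
E(M, R) = -5 + M + R (E(M, R) = -3 + ((M + R) - 2) = -3 + (-2 + M + R) = -5 + M + R)
(E(-14, 21) - 452)*((-130 + 192)*(252 + 202)) = ((-5 - 14 + 21) - 452)*((-130 + 192)*(252 + 202)) = (2 - 452)*(62*454) = -450*28148 = -12666600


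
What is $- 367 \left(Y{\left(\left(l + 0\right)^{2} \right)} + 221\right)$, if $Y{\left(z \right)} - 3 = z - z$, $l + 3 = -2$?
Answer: $-82208$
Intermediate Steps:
$l = -5$ ($l = -3 - 2 = -5$)
$Y{\left(z \right)} = 3$ ($Y{\left(z \right)} = 3 + \left(z - z\right) = 3 + 0 = 3$)
$- 367 \left(Y{\left(\left(l + 0\right)^{2} \right)} + 221\right) = - 367 \left(3 + 221\right) = \left(-367\right) 224 = -82208$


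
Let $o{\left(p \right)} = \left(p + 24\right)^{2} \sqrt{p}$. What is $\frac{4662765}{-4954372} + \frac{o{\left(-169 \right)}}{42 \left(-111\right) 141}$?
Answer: $- \frac{4662765}{4954372} - \frac{273325 i}{657342} \approx -0.94114 - 0.4158 i$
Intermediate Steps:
$o{\left(p \right)} = \sqrt{p} \left(24 + p\right)^{2}$ ($o{\left(p \right)} = \left(24 + p\right)^{2} \sqrt{p} = \sqrt{p} \left(24 + p\right)^{2}$)
$\frac{4662765}{-4954372} + \frac{o{\left(-169 \right)}}{42 \left(-111\right) 141} = \frac{4662765}{-4954372} + \frac{\sqrt{-169} \left(24 - 169\right)^{2}}{42 \left(-111\right) 141} = 4662765 \left(- \frac{1}{4954372}\right) + \frac{13 i \left(-145\right)^{2}}{\left(-4662\right) 141} = - \frac{4662765}{4954372} + \frac{13 i 21025}{-657342} = - \frac{4662765}{4954372} + 273325 i \left(- \frac{1}{657342}\right) = - \frac{4662765}{4954372} - \frac{273325 i}{657342}$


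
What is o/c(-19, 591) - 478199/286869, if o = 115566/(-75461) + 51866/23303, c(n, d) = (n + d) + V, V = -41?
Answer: -148722116276507765/89287626238551279 ≈ -1.6657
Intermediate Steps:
c(n, d) = -41 + d + n (c(n, d) = (n + d) - 41 = (d + n) - 41 = -41 + d + n)
o = 1220825728/1758467683 (o = 115566*(-1/75461) + 51866*(1/23303) = -115566/75461 + 51866/23303 = 1220825728/1758467683 ≈ 0.69426)
o/c(-19, 591) - 478199/286869 = 1220825728/(1758467683*(-41 + 591 - 19)) - 478199/286869 = (1220825728/1758467683)/531 - 478199*1/286869 = (1220825728/1758467683)*(1/531) - 478199/286869 = 1220825728/933746339673 - 478199/286869 = -148722116276507765/89287626238551279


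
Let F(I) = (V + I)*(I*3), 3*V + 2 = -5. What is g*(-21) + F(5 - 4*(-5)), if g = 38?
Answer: 902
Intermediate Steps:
V = -7/3 (V = -⅔ + (⅓)*(-5) = -⅔ - 5/3 = -7/3 ≈ -2.3333)
F(I) = 3*I*(-7/3 + I) (F(I) = (-7/3 + I)*(I*3) = (-7/3 + I)*(3*I) = 3*I*(-7/3 + I))
g*(-21) + F(5 - 4*(-5)) = 38*(-21) + (5 - 4*(-5))*(-7 + 3*(5 - 4*(-5))) = -798 + (5 + 20)*(-7 + 3*(5 + 20)) = -798 + 25*(-7 + 3*25) = -798 + 25*(-7 + 75) = -798 + 25*68 = -798 + 1700 = 902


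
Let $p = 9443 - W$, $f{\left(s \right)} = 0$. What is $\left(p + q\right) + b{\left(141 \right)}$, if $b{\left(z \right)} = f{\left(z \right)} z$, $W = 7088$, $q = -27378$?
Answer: $-25023$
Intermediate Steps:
$b{\left(z \right)} = 0$ ($b{\left(z \right)} = 0 z = 0$)
$p = 2355$ ($p = 9443 - 7088 = 2355$)
$\left(p + q\right) + b{\left(141 \right)} = \left(2355 - 27378\right) + 0 = -25023 + 0 = -25023$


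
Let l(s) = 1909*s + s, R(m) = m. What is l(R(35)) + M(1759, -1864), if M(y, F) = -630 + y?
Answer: 67979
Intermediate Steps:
l(s) = 1910*s
l(R(35)) + M(1759, -1864) = 1910*35 + (-630 + 1759) = 66850 + 1129 = 67979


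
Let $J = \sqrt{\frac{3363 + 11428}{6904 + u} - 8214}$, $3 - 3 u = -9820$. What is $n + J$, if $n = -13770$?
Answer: $-13770 + \frac{i \sqrt{7657265522595}}{30535} \approx -13770.0 + 90.623 i$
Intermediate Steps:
$u = \frac{9823}{3}$ ($u = 1 - - \frac{9820}{3} = 1 + \frac{9820}{3} = \frac{9823}{3} \approx 3274.3$)
$J = \frac{i \sqrt{7657265522595}}{30535}$ ($J = \sqrt{\frac{3363 + 11428}{6904 + \frac{9823}{3}} - 8214} = \sqrt{\frac{14791}{\frac{30535}{3}} - 8214} = \sqrt{14791 \cdot \frac{3}{30535} - 8214} = \sqrt{\frac{44373}{30535} - 8214} = \sqrt{- \frac{250770117}{30535}} = \frac{i \sqrt{7657265522595}}{30535} \approx 90.623 i$)
$n + J = -13770 + \frac{i \sqrt{7657265522595}}{30535}$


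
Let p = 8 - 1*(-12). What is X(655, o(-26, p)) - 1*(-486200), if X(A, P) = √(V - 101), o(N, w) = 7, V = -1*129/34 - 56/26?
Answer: 486200 + I*√20893782/442 ≈ 4.862e+5 + 10.342*I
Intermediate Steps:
p = 20 (p = 8 + 12 = 20)
V = -2629/442 (V = -129*1/34 - 56*1/26 = -129/34 - 28/13 = -2629/442 ≈ -5.9480)
X(A, P) = I*√20893782/442 (X(A, P) = √(-2629/442 - 101) = √(-47271/442) = I*√20893782/442)
X(655, o(-26, p)) - 1*(-486200) = I*√20893782/442 - 1*(-486200) = I*√20893782/442 + 486200 = 486200 + I*√20893782/442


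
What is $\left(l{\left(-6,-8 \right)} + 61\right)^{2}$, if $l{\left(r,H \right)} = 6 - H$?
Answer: $5625$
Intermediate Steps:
$\left(l{\left(-6,-8 \right)} + 61\right)^{2} = \left(\left(6 - -8\right) + 61\right)^{2} = \left(\left(6 + 8\right) + 61\right)^{2} = \left(14 + 61\right)^{2} = 75^{2} = 5625$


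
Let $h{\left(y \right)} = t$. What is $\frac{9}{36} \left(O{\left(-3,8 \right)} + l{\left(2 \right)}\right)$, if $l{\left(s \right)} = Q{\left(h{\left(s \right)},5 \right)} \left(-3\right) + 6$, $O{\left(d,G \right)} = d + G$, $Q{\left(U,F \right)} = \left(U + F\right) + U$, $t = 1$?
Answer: $- \frac{5}{2} \approx -2.5$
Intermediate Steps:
$h{\left(y \right)} = 1$
$Q{\left(U,F \right)} = F + 2 U$ ($Q{\left(U,F \right)} = \left(F + U\right) + U = F + 2 U$)
$O{\left(d,G \right)} = G + d$
$l{\left(s \right)} = -15$ ($l{\left(s \right)} = \left(5 + 2 \cdot 1\right) \left(-3\right) + 6 = \left(5 + 2\right) \left(-3\right) + 6 = 7 \left(-3\right) + 6 = -21 + 6 = -15$)
$\frac{9}{36} \left(O{\left(-3,8 \right)} + l{\left(2 \right)}\right) = \frac{9}{36} \left(\left(8 - 3\right) - 15\right) = 9 \cdot \frac{1}{36} \left(5 - 15\right) = \frac{1}{4} \left(-10\right) = - \frac{5}{2}$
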